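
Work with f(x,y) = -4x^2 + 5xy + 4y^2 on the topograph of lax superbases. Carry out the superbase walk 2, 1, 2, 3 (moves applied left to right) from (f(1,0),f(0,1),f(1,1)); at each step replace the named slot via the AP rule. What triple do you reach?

start (-4,4,5) = (f(1,0),f(0,1),f(1,1))
replace slot 2: 2·((-4)+5) − 4 = -2 → (-4,-2,5)
replace slot 1: 2·((-2)+5) − (-4) = 10 → (10,-2,5)
replace slot 2: 2·(10+5) − (-2) = 32 → (10,32,5)
replace slot 3: 2·(10+32) − 5 = 79 → (10,32,79)

10,32,79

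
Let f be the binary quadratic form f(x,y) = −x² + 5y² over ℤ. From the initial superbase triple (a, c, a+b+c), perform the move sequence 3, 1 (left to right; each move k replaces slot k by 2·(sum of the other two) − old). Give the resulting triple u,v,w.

start (-1,5,4) = (f(1,0),f(0,1),f(1,1))
replace slot 3: 2·((-1)+5) − 4 = 4 → (-1,5,4)
replace slot 1: 2·(5+4) − (-1) = 19 → (19,5,4)

19,5,4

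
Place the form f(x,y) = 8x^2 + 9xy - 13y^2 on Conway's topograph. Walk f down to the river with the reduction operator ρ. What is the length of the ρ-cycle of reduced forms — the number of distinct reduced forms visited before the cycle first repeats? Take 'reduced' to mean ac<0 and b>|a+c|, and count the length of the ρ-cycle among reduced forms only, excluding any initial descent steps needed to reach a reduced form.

D = 497, ⌊√D⌋ = 22
river: ρ → (-13,17,4)
river: ρ → (4,15,-17)
river: ρ → (-17,19,2)
river: ρ → (2,21,-7)
river: ρ → (-7,21,2)
river: ρ → (2,19,-17)
river: ρ → (-17,15,4)
river: ρ → (4,17,-13)
river: ρ → (-13,9,8)
river: ρ → (8,7,-14)
river: ρ → (-14,21,1)
river: ρ → (1,21,-14)
river: ρ → (-14,7,8)
river: ρ → (8,9,-13)
ρ-cycle length = 14 (tail of 0 descent steps not counted)

14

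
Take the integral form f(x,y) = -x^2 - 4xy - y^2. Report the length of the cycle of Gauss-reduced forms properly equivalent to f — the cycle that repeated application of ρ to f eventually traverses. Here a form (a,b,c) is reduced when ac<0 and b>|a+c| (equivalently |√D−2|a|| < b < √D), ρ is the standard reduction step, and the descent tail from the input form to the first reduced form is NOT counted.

D = 12, ⌊√D⌋ = 3
descent: ρ → (-1,2,2)  [lands on river]
river: ρ → (2,2,-1)
ρ-cycle length = 2 (tail of 1 descent step not counted)

2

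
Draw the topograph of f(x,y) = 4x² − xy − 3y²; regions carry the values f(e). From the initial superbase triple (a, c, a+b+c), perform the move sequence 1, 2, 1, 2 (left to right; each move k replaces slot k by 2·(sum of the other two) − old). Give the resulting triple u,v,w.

start (4,-3,0) = (f(1,0),f(0,1),f(1,1))
replace slot 1: 2·((-3)+0) − 4 = -10 → (-10,-3,0)
replace slot 2: 2·((-10)+0) − (-3) = -17 → (-10,-17,0)
replace slot 1: 2·((-17)+0) − (-10) = -24 → (-24,-17,0)
replace slot 2: 2·((-24)+0) − (-17) = -31 → (-24,-31,0)

-24,-31,0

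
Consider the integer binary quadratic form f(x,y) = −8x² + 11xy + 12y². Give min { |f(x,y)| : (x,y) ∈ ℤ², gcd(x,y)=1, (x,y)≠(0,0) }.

river: ρ → (12,13,-7)
river: ρ → (-7,15,10)
river: ρ → (10,5,-12)
river: ρ → (-12,19,3)
river: ρ → (3,17,-18)
river: ρ → (-18,19,2)
river: ρ → (2,21,-8)
river: ρ → (-8,11,12)
closes: descent 0, river 8
min |a| on river = 2

2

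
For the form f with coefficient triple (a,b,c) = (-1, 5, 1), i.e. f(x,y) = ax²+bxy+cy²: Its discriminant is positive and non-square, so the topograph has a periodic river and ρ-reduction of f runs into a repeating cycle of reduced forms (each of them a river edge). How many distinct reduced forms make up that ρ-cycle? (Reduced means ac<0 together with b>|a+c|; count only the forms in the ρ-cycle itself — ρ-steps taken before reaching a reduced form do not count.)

D = 29, ⌊√D⌋ = 5
river: ρ → (1,5,-1)
river: ρ → (-1,5,1)
ρ-cycle length = 2 (tail of 0 descent steps not counted)

2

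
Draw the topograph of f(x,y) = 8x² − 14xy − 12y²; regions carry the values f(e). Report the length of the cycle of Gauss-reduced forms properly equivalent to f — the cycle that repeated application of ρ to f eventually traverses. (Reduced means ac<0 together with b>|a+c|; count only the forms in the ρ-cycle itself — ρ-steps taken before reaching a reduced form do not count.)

D = 580, ⌊√D⌋ = 24
descent: ρ → (-12,14,8)  [lands on river]
river: ρ → (8,18,-8)
river: ρ → (-8,14,12)
river: ρ → (12,10,-10)
river: ρ → (-10,10,12)
river: ρ → (12,14,-8)
river: ρ → (-8,18,8)
river: ρ → (8,14,-12)
river: ρ → (-12,10,10)
river: ρ → (10,10,-12)
ρ-cycle length = 10 (tail of 1 descent step not counted)

10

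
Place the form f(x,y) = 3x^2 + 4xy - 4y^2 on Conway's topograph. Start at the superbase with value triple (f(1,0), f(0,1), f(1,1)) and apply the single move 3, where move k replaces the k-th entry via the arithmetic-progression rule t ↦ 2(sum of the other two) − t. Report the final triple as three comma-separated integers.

start (3,-4,3) = (f(1,0),f(0,1),f(1,1))
replace slot 3: 2·(3+(-4)) − 3 = -5 → (3,-4,-5)

3,-4,-5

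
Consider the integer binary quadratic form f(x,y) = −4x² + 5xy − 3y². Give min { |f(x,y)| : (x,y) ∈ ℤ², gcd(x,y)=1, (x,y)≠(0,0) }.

translate: b→3 (≡-5 mod 8), so (4,-5,3)→(4,3,2)
flip: (4,3,2)→(2,-3,4)
translate: b→1 (≡-3 mod 4), so (2,-3,4)→(2,1,3)
reduced (well bottom): (2,1,3) with a≤c, −a<b≤a
well minimum |f| = |-2| = 2 (negative-definite)

2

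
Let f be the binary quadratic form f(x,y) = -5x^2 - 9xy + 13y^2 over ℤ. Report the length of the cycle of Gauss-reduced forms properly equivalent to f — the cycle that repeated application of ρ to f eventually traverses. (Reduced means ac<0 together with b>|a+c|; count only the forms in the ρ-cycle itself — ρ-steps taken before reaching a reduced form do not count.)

D = 341, ⌊√D⌋ = 18
descent: ρ → (13,9,-5)  [lands on river]
river: ρ → (-5,11,11)
river: ρ → (11,11,-5)
river: ρ → (-5,9,13)
river: ρ → (13,17,-1)
river: ρ → (-1,17,13)
ρ-cycle length = 6 (tail of 1 descent step not counted)

6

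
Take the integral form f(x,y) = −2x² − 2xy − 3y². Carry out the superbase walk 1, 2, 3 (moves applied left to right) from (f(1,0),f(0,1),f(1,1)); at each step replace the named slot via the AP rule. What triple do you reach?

start (-2,-3,-7) = (f(1,0),f(0,1),f(1,1))
replace slot 1: 2·((-3)+(-7)) − (-2) = -18 → (-18,-3,-7)
replace slot 2: 2·((-18)+(-7)) − (-3) = -47 → (-18,-47,-7)
replace slot 3: 2·((-18)+(-47)) − (-7) = -123 → (-18,-47,-123)

-18,-47,-123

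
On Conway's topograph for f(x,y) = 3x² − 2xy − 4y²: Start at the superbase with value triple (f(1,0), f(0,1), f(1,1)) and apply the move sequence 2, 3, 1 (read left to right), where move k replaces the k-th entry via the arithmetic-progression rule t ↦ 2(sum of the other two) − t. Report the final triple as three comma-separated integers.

start (3,-4,-3) = (f(1,0),f(0,1),f(1,1))
replace slot 2: 2·(3+(-3)) − (-4) = 4 → (3,4,-3)
replace slot 3: 2·(3+4) − (-3) = 17 → (3,4,17)
replace slot 1: 2·(4+17) − 3 = 39 → (39,4,17)

39,4,17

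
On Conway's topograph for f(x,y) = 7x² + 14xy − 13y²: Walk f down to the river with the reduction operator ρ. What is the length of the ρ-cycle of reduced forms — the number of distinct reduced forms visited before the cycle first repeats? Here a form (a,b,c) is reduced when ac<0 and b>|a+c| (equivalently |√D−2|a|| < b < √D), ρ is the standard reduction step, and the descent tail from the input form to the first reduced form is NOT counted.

D = 560, ⌊√D⌋ = 23
river: ρ → (-13,12,8)
river: ρ → (8,20,-5)
river: ρ → (-5,20,8)
river: ρ → (8,12,-13)
river: ρ → (-13,14,7)
river: ρ → (7,14,-13)
ρ-cycle length = 6 (tail of 0 descent steps not counted)

6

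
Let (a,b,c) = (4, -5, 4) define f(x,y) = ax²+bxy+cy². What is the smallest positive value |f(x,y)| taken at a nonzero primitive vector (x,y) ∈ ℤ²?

translate: b→3 (≡-5 mod 8), so (4,-5,4)→(4,3,3)
flip: (4,3,3)→(3,-3,4)
translate: b→3 (≡-3 mod 6), so (3,-3,4)→(3,3,4)
reduced (well bottom): (3,3,4) with a≤c, −a<b≤a
well minimum = a = 3

3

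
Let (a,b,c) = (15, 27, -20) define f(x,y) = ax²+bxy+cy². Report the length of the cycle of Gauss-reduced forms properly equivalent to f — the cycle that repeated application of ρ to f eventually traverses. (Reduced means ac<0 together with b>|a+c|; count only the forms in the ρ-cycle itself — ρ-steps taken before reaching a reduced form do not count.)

D = 1929, ⌊√D⌋ = 43
river: ρ → (-20,13,22)
river: ρ → (22,31,-11)
river: ρ → (-11,35,16)
river: ρ → (16,29,-17)
river: ρ → (-17,39,6)
river: ρ → (6,33,-35)
river: ρ → (-35,37,4)
river: ρ → (4,43,-5)
river: ρ → (-5,37,28)
river: ρ → (28,19,-14)
river: ρ → (-14,37,10)
river: ρ → (10,43,-2)
river: ρ → (-2,41,31)
river: ρ → (31,21,-12)
river: ρ → (-12,27,25)
river: ρ → (25,23,-14)
river: ρ → (-14,33,15)
river: ρ → (15,27,-20)
ρ-cycle length = 18 (tail of 0 descent steps not counted)

18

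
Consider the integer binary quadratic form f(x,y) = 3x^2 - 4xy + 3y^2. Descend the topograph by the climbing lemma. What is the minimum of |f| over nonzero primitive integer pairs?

translate: b→2 (≡-4 mod 6), so (3,-4,3)→(3,2,2)
flip: (3,2,2)→(2,-2,3)
translate: b→2 (≡-2 mod 4), so (2,-2,3)→(2,2,3)
reduced (well bottom): (2,2,3) with a≤c, −a<b≤a
well minimum = a = 2

2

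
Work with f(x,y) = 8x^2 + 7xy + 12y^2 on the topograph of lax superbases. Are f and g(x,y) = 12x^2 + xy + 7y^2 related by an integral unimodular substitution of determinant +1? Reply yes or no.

D₁ = -335, D₂ = -335
f: reduced (well bottom): (8,7,12) with a≤c, −a<b≤a
g: flip: (12,1,7)→(7,-1,12)
g: reduced (well bottom): (7,-1,12) with a≤c, −a<b≤a
reduced forms (8, 7, 12) vs (7, -1, 12) ⇒ inequivalent

no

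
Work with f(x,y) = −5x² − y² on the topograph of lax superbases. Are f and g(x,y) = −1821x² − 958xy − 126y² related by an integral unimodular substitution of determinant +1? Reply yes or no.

D₁ = -20, D₂ = -20
f is negative-definite; reduce −f:
−f: flip: (5,0,1)→(1,0,5)
−f: reduced (well bottom): (1,0,5) with a≤c, −a<b≤a
flip sign back: reduced form of f is (-1,0,-5)
g is negative-definite; reduce −g:
−g: flip: (1821,958,126)→(126,-958,1821)
−g: translate: b→50 (≡-958 mod 252), so (126,-958,1821)→(126,50,5)
−g: flip: (126,50,5)→(5,-50,126)
−g: translate: b→0 (≡-50 mod 10), so (5,-50,126)→(5,0,1)
−g: flip: (5,0,1)→(1,0,5)
−g: reduced (well bottom): (1,0,5) with a≤c, −a<b≤a
flip sign back: reduced form of g is (-1,0,-5)
reduced forms (-1, 0, -5) vs (-1, 0, -5) ⇒ equivalent

yes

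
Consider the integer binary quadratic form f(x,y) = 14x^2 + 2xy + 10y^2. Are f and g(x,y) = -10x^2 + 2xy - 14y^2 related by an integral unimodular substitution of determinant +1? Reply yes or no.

D₁ = -556, D₂ = -556
f: flip: (14,2,10)→(10,-2,14)
f: reduced (well bottom): (10,-2,14) with a≤c, −a<b≤a
g is negative-definite; reduce −g:
−g: reduced (well bottom): (10,-2,14) with a≤c, −a<b≤a
flip sign back: reduced form of g is (-10,2,-14)
reduced forms (10, -2, 14) vs (-10, 2, -14) ⇒ inequivalent

no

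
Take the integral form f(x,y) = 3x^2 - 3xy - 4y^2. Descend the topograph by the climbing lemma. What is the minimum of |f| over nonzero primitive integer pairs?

descent: ρ → (-4,3,3)  [lands on river]
river: ρ → (3,3,-4)
river: ρ → (-4,5,2)
river: ρ → (2,7,-1)
river: ρ → (-1,7,2)
river: ρ → (2,5,-4)
closes: descent 1, river 6
min |a| on river = 1

1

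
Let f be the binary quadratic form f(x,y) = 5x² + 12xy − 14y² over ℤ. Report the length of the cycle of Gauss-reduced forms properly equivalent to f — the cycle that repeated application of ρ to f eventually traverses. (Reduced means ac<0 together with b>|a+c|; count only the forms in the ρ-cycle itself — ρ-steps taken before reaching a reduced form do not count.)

D = 424, ⌊√D⌋ = 20
river: ρ → (-14,16,3)
river: ρ → (3,20,-2)
river: ρ → (-2,20,3)
river: ρ → (3,16,-14)
river: ρ → (-14,12,5)
river: ρ → (5,18,-5)
river: ρ → (-5,12,14)
river: ρ → (14,16,-3)
river: ρ → (-3,20,2)
river: ρ → (2,20,-3)
river: ρ → (-3,16,14)
river: ρ → (14,12,-5)
river: ρ → (-5,18,5)
river: ρ → (5,12,-14)
ρ-cycle length = 14 (tail of 0 descent steps not counted)

14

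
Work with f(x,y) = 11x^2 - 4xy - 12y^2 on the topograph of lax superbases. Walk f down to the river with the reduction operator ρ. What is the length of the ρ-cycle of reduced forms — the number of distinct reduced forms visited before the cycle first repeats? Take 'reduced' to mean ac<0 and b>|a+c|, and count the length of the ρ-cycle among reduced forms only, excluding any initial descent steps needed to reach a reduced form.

D = 544, ⌊√D⌋ = 23
descent: ρ → (-12,4,11)  [lands on river]
river: ρ → (11,18,-5)
river: ρ → (-5,22,3)
river: ρ → (3,20,-12)
ρ-cycle length = 4 (tail of 1 descent step not counted)

4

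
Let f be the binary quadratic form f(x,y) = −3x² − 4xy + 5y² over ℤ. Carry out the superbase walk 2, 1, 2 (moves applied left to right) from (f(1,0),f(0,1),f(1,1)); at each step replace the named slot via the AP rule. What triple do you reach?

start (-3,5,-2) = (f(1,0),f(0,1),f(1,1))
replace slot 2: 2·((-3)+(-2)) − 5 = -15 → (-3,-15,-2)
replace slot 1: 2·((-15)+(-2)) − (-3) = -31 → (-31,-15,-2)
replace slot 2: 2·((-31)+(-2)) − (-15) = -51 → (-31,-51,-2)

-31,-51,-2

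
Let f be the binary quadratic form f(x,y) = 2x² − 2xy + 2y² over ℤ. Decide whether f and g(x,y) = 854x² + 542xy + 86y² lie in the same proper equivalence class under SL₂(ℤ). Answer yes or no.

D₁ = -12, D₂ = -12
f: translate: b→2 (≡-2 mod 4), so (2,-2,2)→(2,2,2)
f: reduced (well bottom): (2,2,2) with a≤c, −a<b≤a
g: flip: (854,542,86)→(86,-542,854)
g: translate: b→-26 (≡-542 mod 172), so (86,-542,854)→(86,-26,2)
g: flip: (86,-26,2)→(2,26,86)
g: translate: b→2 (≡26 mod 4), so (2,26,86)→(2,2,2)
g: reduced (well bottom): (2,2,2) with a≤c, −a<b≤a
reduced forms (2, 2, 2) vs (2, 2, 2) ⇒ equivalent

yes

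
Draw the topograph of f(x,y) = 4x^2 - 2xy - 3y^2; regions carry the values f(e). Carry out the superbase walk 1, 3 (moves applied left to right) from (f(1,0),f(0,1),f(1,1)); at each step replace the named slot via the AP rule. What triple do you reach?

start (4,-3,-1) = (f(1,0),f(0,1),f(1,1))
replace slot 1: 2·((-3)+(-1)) − 4 = -12 → (-12,-3,-1)
replace slot 3: 2·((-12)+(-3)) − (-1) = -29 → (-12,-3,-29)

-12,-3,-29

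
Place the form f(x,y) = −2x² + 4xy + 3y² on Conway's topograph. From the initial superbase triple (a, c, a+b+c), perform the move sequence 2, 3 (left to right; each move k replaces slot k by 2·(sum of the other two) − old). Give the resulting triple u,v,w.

start (-2,3,5) = (f(1,0),f(0,1),f(1,1))
replace slot 2: 2·((-2)+5) − 3 = 3 → (-2,3,5)
replace slot 3: 2·((-2)+3) − 5 = -3 → (-2,3,-3)

-2,3,-3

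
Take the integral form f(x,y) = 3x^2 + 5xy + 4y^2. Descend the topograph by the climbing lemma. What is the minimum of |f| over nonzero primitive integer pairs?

translate: b→-1 (≡5 mod 6), so (3,5,4)→(3,-1,2)
flip: (3,-1,2)→(2,1,3)
reduced (well bottom): (2,1,3) with a≤c, −a<b≤a
well minimum = a = 2

2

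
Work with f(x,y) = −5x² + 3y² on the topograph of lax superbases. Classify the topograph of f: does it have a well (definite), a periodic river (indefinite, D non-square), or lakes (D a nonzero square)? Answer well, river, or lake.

D = b²−4ac = 0² − 4·(-5)·3 = 60
D > 0 non-square ⇒ indefinite ⇒ periodic river

river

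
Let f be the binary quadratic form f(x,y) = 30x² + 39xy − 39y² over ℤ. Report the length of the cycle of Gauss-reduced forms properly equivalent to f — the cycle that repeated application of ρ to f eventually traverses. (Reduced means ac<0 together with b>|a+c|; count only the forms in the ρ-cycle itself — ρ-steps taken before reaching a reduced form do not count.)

D = 6201, ⌊√D⌋ = 78
river: ρ → (-39,39,30)
river: ρ → (30,21,-48)
river: ρ → (-48,75,3)
river: ρ → (3,75,-48)
river: ρ → (-48,21,30)
river: ρ → (30,39,-39)
ρ-cycle length = 6 (tail of 0 descent steps not counted)

6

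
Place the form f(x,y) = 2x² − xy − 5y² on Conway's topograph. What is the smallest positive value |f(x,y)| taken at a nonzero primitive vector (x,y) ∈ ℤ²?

descent: ρ → (-5,1,2)
descent: ρ → (2,3,-4)  [lands on river]
river: ρ → (-4,5,1)
river: ρ → (1,5,-4)
river: ρ → (-4,3,2)
river: ρ → (2,5,-2)
river: ρ → (-2,3,4)
river: ρ → (4,5,-1)
river: ρ → (-1,5,4)
river: ρ → (4,3,-2)
river: ρ → (-2,5,2)
closes: descent 2, river 10
min |a| on river = 1

1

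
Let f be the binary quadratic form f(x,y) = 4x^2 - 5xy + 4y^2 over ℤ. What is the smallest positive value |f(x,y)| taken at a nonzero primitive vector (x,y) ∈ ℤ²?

translate: b→3 (≡-5 mod 8), so (4,-5,4)→(4,3,3)
flip: (4,3,3)→(3,-3,4)
translate: b→3 (≡-3 mod 6), so (3,-3,4)→(3,3,4)
reduced (well bottom): (3,3,4) with a≤c, −a<b≤a
well minimum = a = 3

3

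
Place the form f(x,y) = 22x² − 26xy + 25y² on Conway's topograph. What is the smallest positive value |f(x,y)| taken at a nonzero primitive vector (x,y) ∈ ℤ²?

translate: b→18 (≡-26 mod 44), so (22,-26,25)→(22,18,21)
flip: (22,18,21)→(21,-18,22)
reduced (well bottom): (21,-18,22) with a≤c, −a<b≤a
well minimum = a = 21

21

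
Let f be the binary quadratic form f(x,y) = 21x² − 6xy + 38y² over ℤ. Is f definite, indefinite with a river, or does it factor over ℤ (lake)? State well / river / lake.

D = b²−4ac = (-6)² − 4·21·38 = -3156
D < 0 ⇒ definite ⇒ every region one sign ⇒ single well

well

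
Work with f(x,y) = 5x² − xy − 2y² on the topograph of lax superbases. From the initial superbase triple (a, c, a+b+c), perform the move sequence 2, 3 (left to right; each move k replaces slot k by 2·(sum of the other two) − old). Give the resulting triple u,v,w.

start (5,-2,2) = (f(1,0),f(0,1),f(1,1))
replace slot 2: 2·(5+2) − (-2) = 16 → (5,16,2)
replace slot 3: 2·(5+16) − 2 = 40 → (5,16,40)

5,16,40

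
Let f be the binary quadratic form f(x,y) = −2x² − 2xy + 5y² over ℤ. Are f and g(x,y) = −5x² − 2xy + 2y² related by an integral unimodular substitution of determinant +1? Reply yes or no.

D₁ = 44, D₂ = 44
river cycle of f (length 2): (-2, 6, 1), (1, 6, -2)
river cycle of g (length 2): (2, 6, -1), (-1, 6, 2)
cycles differ ⇒ inequivalent

no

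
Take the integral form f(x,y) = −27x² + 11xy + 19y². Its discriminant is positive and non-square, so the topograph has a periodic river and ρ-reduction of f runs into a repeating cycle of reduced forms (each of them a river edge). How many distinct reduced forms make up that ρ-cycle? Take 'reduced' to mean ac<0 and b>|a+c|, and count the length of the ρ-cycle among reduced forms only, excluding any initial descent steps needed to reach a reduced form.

D = 2173, ⌊√D⌋ = 46
river: ρ → (19,27,-19)
river: ρ → (-19,11,27)
river: ρ → (27,43,-3)
river: ρ → (-3,41,41)
river: ρ → (41,41,-3)
river: ρ → (-3,43,27)
river: ρ → (27,11,-19)
river: ρ → (-19,27,19)
river: ρ → (19,11,-27)
river: ρ → (-27,43,3)
river: ρ → (3,41,-41)
river: ρ → (-41,41,3)
river: ρ → (3,43,-27)
river: ρ → (-27,11,19)
ρ-cycle length = 14 (tail of 0 descent steps not counted)

14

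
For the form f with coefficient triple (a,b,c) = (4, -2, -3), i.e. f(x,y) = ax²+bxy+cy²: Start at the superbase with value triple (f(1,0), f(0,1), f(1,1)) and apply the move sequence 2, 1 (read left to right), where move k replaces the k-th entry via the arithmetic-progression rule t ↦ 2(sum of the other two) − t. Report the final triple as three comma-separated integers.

start (4,-3,-1) = (f(1,0),f(0,1),f(1,1))
replace slot 2: 2·(4+(-1)) − (-3) = 9 → (4,9,-1)
replace slot 1: 2·(9+(-1)) − 4 = 12 → (12,9,-1)

12,9,-1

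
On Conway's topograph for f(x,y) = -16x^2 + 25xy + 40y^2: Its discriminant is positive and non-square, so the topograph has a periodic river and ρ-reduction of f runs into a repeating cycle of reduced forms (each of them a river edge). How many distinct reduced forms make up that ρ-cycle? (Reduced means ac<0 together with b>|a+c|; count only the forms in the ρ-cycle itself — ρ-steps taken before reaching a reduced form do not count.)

D = 3185, ⌊√D⌋ = 56
river: ρ → (40,55,-1)
river: ρ → (-1,55,40)
river: ρ → (40,25,-16)
river: ρ → (-16,39,26)
river: ρ → (26,13,-29)
river: ρ → (-29,45,10)
river: ρ → (10,55,-4)
river: ρ → (-4,49,49)
river: ρ → (49,49,-4)
river: ρ → (-4,55,10)
river: ρ → (10,45,-29)
river: ρ → (-29,13,26)
river: ρ → (26,39,-16)
river: ρ → (-16,25,40)
ρ-cycle length = 14 (tail of 0 descent steps not counted)

14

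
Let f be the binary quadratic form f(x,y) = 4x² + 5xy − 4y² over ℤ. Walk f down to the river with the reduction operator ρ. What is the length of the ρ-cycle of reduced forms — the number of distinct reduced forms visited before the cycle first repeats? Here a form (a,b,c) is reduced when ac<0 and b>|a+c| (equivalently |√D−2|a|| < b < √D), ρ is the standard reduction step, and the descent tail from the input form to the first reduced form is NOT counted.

D = 89, ⌊√D⌋ = 9
river: ρ → (-4,3,5)
river: ρ → (5,7,-2)
river: ρ → (-2,9,1)
river: ρ → (1,9,-2)
river: ρ → (-2,7,5)
river: ρ → (5,3,-4)
river: ρ → (-4,5,4)
river: ρ → (4,3,-5)
river: ρ → (-5,7,2)
river: ρ → (2,9,-1)
river: ρ → (-1,9,2)
river: ρ → (2,7,-5)
river: ρ → (-5,3,4)
river: ρ → (4,5,-4)
ρ-cycle length = 14 (tail of 0 descent steps not counted)

14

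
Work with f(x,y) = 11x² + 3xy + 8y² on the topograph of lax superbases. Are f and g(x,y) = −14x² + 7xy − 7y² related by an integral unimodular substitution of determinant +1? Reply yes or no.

D₁ = -343, D₂ = -343
f: flip: (11,3,8)→(8,-3,11)
f: reduced (well bottom): (8,-3,11) with a≤c, −a<b≤a
g is negative-definite; reduce −g:
−g: flip: (14,-7,7)→(7,7,14)
−g: reduced (well bottom): (7,7,14) with a≤c, −a<b≤a
flip sign back: reduced form of g is (-7,-7,-14)
reduced forms (8, -3, 11) vs (-7, -7, -14) ⇒ inequivalent

no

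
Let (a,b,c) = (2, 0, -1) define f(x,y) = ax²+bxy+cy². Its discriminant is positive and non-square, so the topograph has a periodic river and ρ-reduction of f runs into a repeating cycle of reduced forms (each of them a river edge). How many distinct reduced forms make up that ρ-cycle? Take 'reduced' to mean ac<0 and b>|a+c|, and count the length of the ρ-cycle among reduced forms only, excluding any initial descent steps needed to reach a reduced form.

D = 8, ⌊√D⌋ = 2
descent: ρ → (-1,2,1)  [lands on river]
river: ρ → (1,2,-1)
ρ-cycle length = 2 (tail of 1 descent step not counted)

2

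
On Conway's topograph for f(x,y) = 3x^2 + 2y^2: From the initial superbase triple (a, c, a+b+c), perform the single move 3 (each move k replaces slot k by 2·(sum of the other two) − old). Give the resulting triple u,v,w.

start (3,2,5) = (f(1,0),f(0,1),f(1,1))
replace slot 3: 2·(3+2) − 5 = 5 → (3,2,5)

3,2,5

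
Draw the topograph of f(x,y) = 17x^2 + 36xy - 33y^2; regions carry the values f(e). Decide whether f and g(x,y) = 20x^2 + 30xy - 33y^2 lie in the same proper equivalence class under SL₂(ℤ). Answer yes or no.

D₁ = 3540, D₂ = 3540
river cycle of f (length 6): (-33, 30, 20), (20, 50, -13), (-13, 54, 12), (12, 42, -37), (-37, 32, 17), (17, 36, -33)
river cycle of g (length 6): (-33, 36, 17), (17, 32, -37), (-37, 42, 12), (12, 54, -13), (-13, 50, 20), (20, 30, -33)
cycles differ ⇒ inequivalent

no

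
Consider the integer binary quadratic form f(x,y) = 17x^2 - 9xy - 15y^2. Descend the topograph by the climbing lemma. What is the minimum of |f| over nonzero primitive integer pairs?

descent: ρ → (-15,9,17)  [lands on river]
river: ρ → (17,25,-7)
river: ρ → (-7,31,5)
river: ρ → (5,29,-13)
river: ρ → (-13,23,11)
river: ρ → (11,21,-15)
closes: descent 1, river 6
min |a| on river = 5

5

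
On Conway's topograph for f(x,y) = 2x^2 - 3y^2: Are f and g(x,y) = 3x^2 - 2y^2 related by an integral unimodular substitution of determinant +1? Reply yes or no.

D₁ = 24, D₂ = 24
river cycle of f (length 2): (2, 4, -1), (-1, 4, 2)
river cycle of g (length 2): (-2, 4, 1), (1, 4, -2)
cycles differ ⇒ inequivalent

no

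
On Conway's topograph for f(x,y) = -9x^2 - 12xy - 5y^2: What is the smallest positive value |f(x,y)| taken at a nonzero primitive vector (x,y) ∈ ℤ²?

translate: b→-6 (≡12 mod 18), so (9,12,5)→(9,-6,2)
flip: (9,-6,2)→(2,6,9)
translate: b→2 (≡6 mod 4), so (2,6,9)→(2,2,5)
reduced (well bottom): (2,2,5) with a≤c, −a<b≤a
well minimum |f| = |-2| = 2 (negative-definite)

2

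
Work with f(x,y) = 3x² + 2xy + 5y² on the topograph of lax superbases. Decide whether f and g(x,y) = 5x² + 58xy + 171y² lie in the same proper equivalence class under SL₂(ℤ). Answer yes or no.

D₁ = -56, D₂ = -56
f: reduced (well bottom): (3,2,5) with a≤c, −a<b≤a
g: translate: b→-2 (≡58 mod 10), so (5,58,171)→(5,-2,3)
g: flip: (5,-2,3)→(3,2,5)
g: reduced (well bottom): (3,2,5) with a≤c, −a<b≤a
reduced forms (3, 2, 5) vs (3, 2, 5) ⇒ equivalent

yes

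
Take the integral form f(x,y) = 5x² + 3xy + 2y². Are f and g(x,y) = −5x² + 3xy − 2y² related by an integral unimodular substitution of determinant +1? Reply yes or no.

D₁ = -31, D₂ = -31
f: flip: (5,3,2)→(2,-3,5)
f: translate: b→1 (≡-3 mod 4), so (2,-3,5)→(2,1,4)
f: reduced (well bottom): (2,1,4) with a≤c, −a<b≤a
g is negative-definite; reduce −g:
−g: flip: (5,-3,2)→(2,3,5)
−g: translate: b→-1 (≡3 mod 4), so (2,3,5)→(2,-1,4)
−g: reduced (well bottom): (2,-1,4) with a≤c, −a<b≤a
flip sign back: reduced form of g is (-2,1,-4)
reduced forms (2, 1, 4) vs (-2, 1, -4) ⇒ inequivalent

no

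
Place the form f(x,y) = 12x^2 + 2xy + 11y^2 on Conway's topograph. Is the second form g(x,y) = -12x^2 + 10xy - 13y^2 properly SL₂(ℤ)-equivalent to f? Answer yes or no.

D₁ = -524, D₂ = -524
f: flip: (12,2,11)→(11,-2,12)
f: reduced (well bottom): (11,-2,12) with a≤c, −a<b≤a
g is negative-definite; reduce −g:
−g: reduced (well bottom): (12,-10,13) with a≤c, −a<b≤a
flip sign back: reduced form of g is (-12,10,-13)
reduced forms (11, -2, 12) vs (-12, 10, -13) ⇒ inequivalent

no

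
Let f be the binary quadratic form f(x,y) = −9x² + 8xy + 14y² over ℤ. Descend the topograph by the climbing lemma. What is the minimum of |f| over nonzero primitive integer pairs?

river: ρ → (14,20,-3)
river: ρ → (-3,22,7)
river: ρ → (7,20,-6)
river: ρ → (-6,16,13)
river: ρ → (13,10,-9)
river: ρ → (-9,8,14)
closes: descent 0, river 6
min |a| on river = 3

3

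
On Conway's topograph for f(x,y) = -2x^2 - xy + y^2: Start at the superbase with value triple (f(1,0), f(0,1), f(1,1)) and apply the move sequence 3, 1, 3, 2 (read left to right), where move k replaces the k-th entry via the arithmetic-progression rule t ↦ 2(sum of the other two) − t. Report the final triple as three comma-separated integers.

start (-2,1,-2) = (f(1,0),f(0,1),f(1,1))
replace slot 3: 2·((-2)+1) − (-2) = 0 → (-2,1,0)
replace slot 1: 2·(1+0) − (-2) = 4 → (4,1,0)
replace slot 3: 2·(4+1) − 0 = 10 → (4,1,10)
replace slot 2: 2·(4+10) − 1 = 27 → (4,27,10)

4,27,10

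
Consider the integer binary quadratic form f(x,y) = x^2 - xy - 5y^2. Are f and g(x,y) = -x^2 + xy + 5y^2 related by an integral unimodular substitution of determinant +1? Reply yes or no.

D₁ = 21, D₂ = 21
river cycle of f (length 2): (1, 3, -3), (-3, 3, 1)
river cycle of g (length 2): (-1, 3, 3), (3, 3, -1)
cycles differ ⇒ inequivalent

no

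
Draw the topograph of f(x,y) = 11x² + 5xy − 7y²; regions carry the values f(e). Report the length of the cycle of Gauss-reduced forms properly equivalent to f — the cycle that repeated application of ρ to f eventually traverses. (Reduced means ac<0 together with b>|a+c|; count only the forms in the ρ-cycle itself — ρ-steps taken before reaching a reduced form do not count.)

D = 333, ⌊√D⌋ = 18
river: ρ → (-7,9,9)
river: ρ → (9,9,-7)
river: ρ → (-7,5,11)
river: ρ → (11,17,-1)
river: ρ → (-1,17,11)
river: ρ → (11,5,-7)
ρ-cycle length = 6 (tail of 0 descent steps not counted)

6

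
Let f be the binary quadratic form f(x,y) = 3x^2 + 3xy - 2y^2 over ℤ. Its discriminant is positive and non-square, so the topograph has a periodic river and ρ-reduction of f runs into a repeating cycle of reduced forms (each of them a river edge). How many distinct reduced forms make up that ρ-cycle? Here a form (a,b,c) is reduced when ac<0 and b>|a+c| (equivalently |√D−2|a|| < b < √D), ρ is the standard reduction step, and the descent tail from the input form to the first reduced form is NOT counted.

D = 33, ⌊√D⌋ = 5
river: ρ → (-2,5,1)
river: ρ → (1,5,-2)
river: ρ → (-2,3,3)
river: ρ → (3,3,-2)
ρ-cycle length = 4 (tail of 0 descent steps not counted)

4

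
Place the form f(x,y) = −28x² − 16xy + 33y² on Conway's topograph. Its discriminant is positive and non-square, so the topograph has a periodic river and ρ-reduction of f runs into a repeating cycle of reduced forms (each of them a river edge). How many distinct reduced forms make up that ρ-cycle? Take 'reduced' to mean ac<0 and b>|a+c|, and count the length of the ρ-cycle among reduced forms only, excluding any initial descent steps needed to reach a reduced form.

D = 3952, ⌊√D⌋ = 62
descent: ρ → (33,16,-28)  [lands on river]
river: ρ → (-28,40,21)
river: ρ → (21,44,-24)
river: ρ → (-24,52,13)
river: ρ → (13,52,-24)
river: ρ → (-24,44,21)
river: ρ → (21,40,-28)
river: ρ → (-28,16,33)
river: ρ → (33,50,-11)
river: ρ → (-11,60,8)
river: ρ → (8,52,-39)
river: ρ → (-39,26,21)
river: ρ → (21,58,-7)
river: ρ → (-7,54,37)
river: ρ → (37,20,-24)
river: ρ → (-24,28,33)
river: ρ → (33,38,-19)
river: ρ → (-19,38,33)
river: ρ → (33,28,-24)
river: ρ → (-24,20,37)
river: ρ → (37,54,-7)
river: ρ → (-7,58,21)
river: ρ → (21,26,-39)
river: ρ → (-39,52,8)
river: ρ → (8,60,-11)
river: ρ → (-11,50,33)
ρ-cycle length = 26 (tail of 1 descent step not counted)

26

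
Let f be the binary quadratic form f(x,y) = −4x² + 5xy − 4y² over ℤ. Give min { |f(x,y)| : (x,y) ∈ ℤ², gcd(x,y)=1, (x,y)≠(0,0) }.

translate: b→3 (≡-5 mod 8), so (4,-5,4)→(4,3,3)
flip: (4,3,3)→(3,-3,4)
translate: b→3 (≡-3 mod 6), so (3,-3,4)→(3,3,4)
reduced (well bottom): (3,3,4) with a≤c, −a<b≤a
well minimum |f| = |-3| = 3 (negative-definite)

3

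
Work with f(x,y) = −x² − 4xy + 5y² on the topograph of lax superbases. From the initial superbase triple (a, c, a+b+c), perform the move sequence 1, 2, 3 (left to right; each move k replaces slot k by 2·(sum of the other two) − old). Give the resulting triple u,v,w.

start (-1,5,0) = (f(1,0),f(0,1),f(1,1))
replace slot 1: 2·(5+0) − (-1) = 11 → (11,5,0)
replace slot 2: 2·(11+0) − 5 = 17 → (11,17,0)
replace slot 3: 2·(11+17) − 0 = 56 → (11,17,56)

11,17,56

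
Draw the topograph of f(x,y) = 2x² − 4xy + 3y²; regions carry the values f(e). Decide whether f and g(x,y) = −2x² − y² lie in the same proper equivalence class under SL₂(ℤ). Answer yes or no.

D₁ = -8, D₂ = -8
f: translate: b→0 (≡-4 mod 4), so (2,-4,3)→(2,0,1)
f: flip: (2,0,1)→(1,0,2)
f: reduced (well bottom): (1,0,2) with a≤c, −a<b≤a
g is negative-definite; reduce −g:
−g: flip: (2,0,1)→(1,0,2)
−g: reduced (well bottom): (1,0,2) with a≤c, −a<b≤a
flip sign back: reduced form of g is (-1,0,-2)
reduced forms (1, 0, 2) vs (-1, 0, -2) ⇒ inequivalent

no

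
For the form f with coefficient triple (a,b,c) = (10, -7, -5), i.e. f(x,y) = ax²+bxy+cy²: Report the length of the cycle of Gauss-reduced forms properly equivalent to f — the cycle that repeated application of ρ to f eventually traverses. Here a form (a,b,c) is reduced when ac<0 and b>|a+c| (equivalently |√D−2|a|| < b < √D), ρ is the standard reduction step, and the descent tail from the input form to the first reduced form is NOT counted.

D = 249, ⌊√D⌋ = 15
descent: ρ → (-5,7,10)  [lands on river]
river: ρ → (10,13,-2)
river: ρ → (-2,15,3)
river: ρ → (3,15,-2)
river: ρ → (-2,13,10)
river: ρ → (10,7,-5)
river: ρ → (-5,13,4)
river: ρ → (4,11,-8)
river: ρ → (-8,5,7)
river: ρ → (7,9,-6)
river: ρ → (-6,15,1)
river: ρ → (1,15,-6)
river: ρ → (-6,9,7)
river: ρ → (7,5,-8)
river: ρ → (-8,11,4)
river: ρ → (4,13,-5)
ρ-cycle length = 16 (tail of 1 descent step not counted)

16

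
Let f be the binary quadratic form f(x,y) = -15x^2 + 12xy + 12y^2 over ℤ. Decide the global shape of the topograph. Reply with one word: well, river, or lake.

D = b²−4ac = 12² − 4·(-15)·12 = 864
D > 0 non-square ⇒ indefinite ⇒ periodic river

river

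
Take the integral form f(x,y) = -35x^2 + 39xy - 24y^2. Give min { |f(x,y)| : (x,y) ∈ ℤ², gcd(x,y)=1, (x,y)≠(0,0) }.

translate: b→31 (≡-39 mod 70), so (35,-39,24)→(35,31,20)
flip: (35,31,20)→(20,-31,35)
translate: b→9 (≡-31 mod 40), so (20,-31,35)→(20,9,24)
reduced (well bottom): (20,9,24) with a≤c, −a<b≤a
well minimum |f| = |-20| = 20 (negative-definite)

20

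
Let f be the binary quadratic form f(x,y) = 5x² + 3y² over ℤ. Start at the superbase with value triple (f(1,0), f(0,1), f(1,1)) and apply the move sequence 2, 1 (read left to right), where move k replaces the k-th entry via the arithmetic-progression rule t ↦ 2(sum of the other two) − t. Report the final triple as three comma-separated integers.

start (5,3,8) = (f(1,0),f(0,1),f(1,1))
replace slot 2: 2·(5+8) − 3 = 23 → (5,23,8)
replace slot 1: 2·(23+8) − 5 = 57 → (57,23,8)

57,23,8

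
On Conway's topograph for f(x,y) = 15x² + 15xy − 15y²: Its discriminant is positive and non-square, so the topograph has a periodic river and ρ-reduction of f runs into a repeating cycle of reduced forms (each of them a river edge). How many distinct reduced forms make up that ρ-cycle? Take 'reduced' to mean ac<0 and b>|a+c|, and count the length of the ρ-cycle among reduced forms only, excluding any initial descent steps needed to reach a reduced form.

D = 1125, ⌊√D⌋ = 33
river: ρ → (-15,15,15)
river: ρ → (15,15,-15)
ρ-cycle length = 2 (tail of 0 descent steps not counted)

2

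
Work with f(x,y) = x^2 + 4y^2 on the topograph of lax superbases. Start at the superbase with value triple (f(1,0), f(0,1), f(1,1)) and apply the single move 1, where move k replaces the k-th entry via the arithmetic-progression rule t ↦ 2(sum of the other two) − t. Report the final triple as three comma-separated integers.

start (1,4,5) = (f(1,0),f(0,1),f(1,1))
replace slot 1: 2·(4+5) − 1 = 17 → (17,4,5)

17,4,5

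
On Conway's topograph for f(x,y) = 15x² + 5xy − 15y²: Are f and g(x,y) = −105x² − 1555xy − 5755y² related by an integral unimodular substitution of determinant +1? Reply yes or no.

D₁ = 925, D₂ = 925
river cycle of f (length 6): (-15, 25, 5), (5, 25, -15), (-15, 5, 15), (15, 25, -5), (-5, 25, 15), (15, 5, -15)
river cycle of g (length 6): (-15, 25, 5), (5, 25, -15), (-15, 5, 15), (15, 25, -5), (-5, 25, 15), (15, 5, -15)
cycles coincide ⇒ equivalent

yes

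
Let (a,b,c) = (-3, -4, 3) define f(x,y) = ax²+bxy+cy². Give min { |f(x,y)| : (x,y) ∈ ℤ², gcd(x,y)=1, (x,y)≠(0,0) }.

descent: ρ → (3,4,-3)  [lands on river]
river: ρ → (-3,2,4)
river: ρ → (4,6,-1)
river: ρ → (-1,6,4)
river: ρ → (4,2,-3)
river: ρ → (-3,4,3)
river: ρ → (3,2,-4)
river: ρ → (-4,6,1)
river: ρ → (1,6,-4)
river: ρ → (-4,2,3)
closes: descent 1, river 10
min |a| on river = 1

1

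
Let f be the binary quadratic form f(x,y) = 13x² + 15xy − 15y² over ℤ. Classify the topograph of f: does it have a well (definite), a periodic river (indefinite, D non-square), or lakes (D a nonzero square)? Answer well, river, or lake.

D = b²−4ac = 15² − 4·13·(-15) = 1005
D > 0 non-square ⇒ indefinite ⇒ periodic river

river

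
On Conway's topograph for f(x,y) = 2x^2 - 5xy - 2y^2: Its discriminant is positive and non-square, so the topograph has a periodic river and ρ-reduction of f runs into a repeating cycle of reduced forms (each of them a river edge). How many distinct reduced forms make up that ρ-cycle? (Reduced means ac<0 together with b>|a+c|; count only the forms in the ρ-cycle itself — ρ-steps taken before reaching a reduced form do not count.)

D = 41, ⌊√D⌋ = 6
descent: ρ → (-2,5,2)  [lands on river]
river: ρ → (2,3,-4)
river: ρ → (-4,5,1)
river: ρ → (1,5,-4)
river: ρ → (-4,3,2)
river: ρ → (2,5,-2)
river: ρ → (-2,3,4)
river: ρ → (4,5,-1)
river: ρ → (-1,5,4)
river: ρ → (4,3,-2)
ρ-cycle length = 10 (tail of 1 descent step not counted)

10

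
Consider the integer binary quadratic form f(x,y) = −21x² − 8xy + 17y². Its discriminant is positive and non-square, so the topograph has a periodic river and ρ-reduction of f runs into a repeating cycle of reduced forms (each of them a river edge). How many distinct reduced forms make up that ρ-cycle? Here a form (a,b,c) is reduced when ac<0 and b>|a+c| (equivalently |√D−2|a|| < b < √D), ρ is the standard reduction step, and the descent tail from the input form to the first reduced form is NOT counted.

D = 1492, ⌊√D⌋ = 38
descent: ρ → (17,8,-21)  [lands on river]
river: ρ → (-21,34,4)
river: ρ → (4,38,-3)
river: ρ → (-3,34,28)
river: ρ → (28,22,-9)
river: ρ → (-9,32,13)
river: ρ → (13,20,-21)
river: ρ → (-21,22,12)
river: ρ → (12,26,-17)
river: ρ → (-17,8,21)
river: ρ → (21,34,-4)
river: ρ → (-4,38,3)
river: ρ → (3,34,-28)
river: ρ → (-28,22,9)
river: ρ → (9,32,-13)
river: ρ → (-13,20,21)
river: ρ → (21,22,-12)
river: ρ → (-12,26,17)
ρ-cycle length = 18 (tail of 1 descent step not counted)

18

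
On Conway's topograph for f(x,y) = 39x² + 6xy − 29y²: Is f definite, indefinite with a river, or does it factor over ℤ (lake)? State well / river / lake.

D = b²−4ac = 6² − 4·39·(-29) = 4560
D > 0 non-square ⇒ indefinite ⇒ periodic river

river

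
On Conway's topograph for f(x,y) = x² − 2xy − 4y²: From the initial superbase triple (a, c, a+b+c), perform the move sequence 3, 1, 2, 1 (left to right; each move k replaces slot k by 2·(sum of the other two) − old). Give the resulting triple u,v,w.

start (1,-4,-5) = (f(1,0),f(0,1),f(1,1))
replace slot 3: 2·(1+(-4)) − (-5) = -1 → (1,-4,-1)
replace slot 1: 2·((-4)+(-1)) − 1 = -11 → (-11,-4,-1)
replace slot 2: 2·((-11)+(-1)) − (-4) = -20 → (-11,-20,-1)
replace slot 1: 2·((-20)+(-1)) − (-11) = -31 → (-31,-20,-1)

-31,-20,-1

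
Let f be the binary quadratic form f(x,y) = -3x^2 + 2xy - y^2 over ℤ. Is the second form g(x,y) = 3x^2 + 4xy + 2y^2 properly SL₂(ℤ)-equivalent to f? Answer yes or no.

D₁ = -8, D₂ = -8
f is negative-definite; reduce −f:
−f: flip: (3,-2,1)→(1,2,3)
−f: translate: b→0 (≡2 mod 2), so (1,2,3)→(1,0,2)
−f: reduced (well bottom): (1,0,2) with a≤c, −a<b≤a
flip sign back: reduced form of f is (-1,0,-2)
g: translate: b→-2 (≡4 mod 6), so (3,4,2)→(3,-2,1)
g: flip: (3,-2,1)→(1,2,3)
g: translate: b→0 (≡2 mod 2), so (1,2,3)→(1,0,2)
g: reduced (well bottom): (1,0,2) with a≤c, −a<b≤a
reduced forms (-1, 0, -2) vs (1, 0, 2) ⇒ inequivalent

no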